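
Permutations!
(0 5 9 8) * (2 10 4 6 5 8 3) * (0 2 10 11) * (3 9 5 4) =(0 8 2 11)(3 10)(4 6) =[8, 1, 11, 10, 6, 5, 4, 7, 2, 9, 3, 0]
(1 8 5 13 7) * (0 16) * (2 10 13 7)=(0 16)(1 8 5 7)(2 10 13)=[16, 8, 10, 3, 4, 7, 6, 1, 5, 9, 13, 11, 12, 2, 14, 15, 0]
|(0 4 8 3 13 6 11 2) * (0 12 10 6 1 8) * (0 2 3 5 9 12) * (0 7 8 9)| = 24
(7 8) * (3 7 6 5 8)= (3 7)(5 8 6)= [0, 1, 2, 7, 4, 8, 5, 3, 6]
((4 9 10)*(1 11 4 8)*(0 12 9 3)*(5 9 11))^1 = (0 12 11 4 3)(1 5 9 10 8)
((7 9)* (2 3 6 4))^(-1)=((2 3 6 4)(7 9))^(-1)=(2 4 6 3)(7 9)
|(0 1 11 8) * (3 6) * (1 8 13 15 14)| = |(0 8)(1 11 13 15 14)(3 6)| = 10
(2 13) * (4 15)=(2 13)(4 15)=[0, 1, 13, 3, 15, 5, 6, 7, 8, 9, 10, 11, 12, 2, 14, 4]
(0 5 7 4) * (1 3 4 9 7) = (0 5 1 3 4)(7 9) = [5, 3, 2, 4, 0, 1, 6, 9, 8, 7]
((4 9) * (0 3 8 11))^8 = (11)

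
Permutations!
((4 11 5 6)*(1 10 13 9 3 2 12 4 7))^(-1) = ((1 10 13 9 3 2 12 4 11 5 6 7))^(-1) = (1 7 6 5 11 4 12 2 3 9 13 10)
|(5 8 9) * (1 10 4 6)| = |(1 10 4 6)(5 8 9)| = 12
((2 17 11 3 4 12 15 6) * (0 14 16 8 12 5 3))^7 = (0 2 12 14 17 15 16 11 6 8)(3 4 5)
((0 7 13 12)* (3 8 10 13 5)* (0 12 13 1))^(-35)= (13)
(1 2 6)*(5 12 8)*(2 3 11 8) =(1 3 11 8 5 12 2 6) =[0, 3, 6, 11, 4, 12, 1, 7, 5, 9, 10, 8, 2]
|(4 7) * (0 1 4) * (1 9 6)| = |(0 9 6 1 4 7)| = 6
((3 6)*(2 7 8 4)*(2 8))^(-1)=(2 7)(3 6)(4 8)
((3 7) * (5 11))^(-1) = ((3 7)(5 11))^(-1) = (3 7)(5 11)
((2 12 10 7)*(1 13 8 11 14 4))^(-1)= (1 4 14 11 8 13)(2 7 10 12)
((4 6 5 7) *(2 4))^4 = ((2 4 6 5 7))^4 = (2 7 5 6 4)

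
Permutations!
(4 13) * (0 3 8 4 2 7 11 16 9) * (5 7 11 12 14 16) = (0 3 8 4 13 2 11 5 7 12 14 16 9) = [3, 1, 11, 8, 13, 7, 6, 12, 4, 0, 10, 5, 14, 2, 16, 15, 9]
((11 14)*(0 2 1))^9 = (11 14)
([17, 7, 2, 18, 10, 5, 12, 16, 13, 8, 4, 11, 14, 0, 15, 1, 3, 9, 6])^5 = [0, 6, 2, 15, 10, 5, 7, 12, 8, 9, 4, 11, 16, 13, 3, 18, 14, 17, 1]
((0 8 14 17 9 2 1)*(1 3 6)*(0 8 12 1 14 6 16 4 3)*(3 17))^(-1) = (0 2 9 17 4 16 3 14 6 8 1 12)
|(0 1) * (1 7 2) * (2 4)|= |(0 7 4 2 1)|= 5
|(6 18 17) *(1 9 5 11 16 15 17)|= |(1 9 5 11 16 15 17 6 18)|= 9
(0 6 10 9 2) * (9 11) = (0 6 10 11 9 2) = [6, 1, 0, 3, 4, 5, 10, 7, 8, 2, 11, 9]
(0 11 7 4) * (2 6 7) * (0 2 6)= [11, 1, 0, 3, 2, 5, 7, 4, 8, 9, 10, 6]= (0 11 6 7 4 2)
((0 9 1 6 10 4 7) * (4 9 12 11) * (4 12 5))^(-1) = ((0 5 4 7)(1 6 10 9)(11 12))^(-1) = (0 7 4 5)(1 9 10 6)(11 12)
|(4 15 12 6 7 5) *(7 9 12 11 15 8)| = 12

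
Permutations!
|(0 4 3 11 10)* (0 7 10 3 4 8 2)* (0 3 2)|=|(0 8)(2 3 11)(7 10)|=6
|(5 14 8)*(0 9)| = |(0 9)(5 14 8)| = 6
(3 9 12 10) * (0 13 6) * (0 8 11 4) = [13, 1, 2, 9, 0, 5, 8, 7, 11, 12, 3, 4, 10, 6] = (0 13 6 8 11 4)(3 9 12 10)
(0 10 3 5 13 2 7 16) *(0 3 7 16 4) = (0 10 7 4)(2 16 3 5 13) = [10, 1, 16, 5, 0, 13, 6, 4, 8, 9, 7, 11, 12, 2, 14, 15, 3]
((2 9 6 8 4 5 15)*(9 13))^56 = (15)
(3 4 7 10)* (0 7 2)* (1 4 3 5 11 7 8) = (0 8 1 4 2)(5 11 7 10) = [8, 4, 0, 3, 2, 11, 6, 10, 1, 9, 5, 7]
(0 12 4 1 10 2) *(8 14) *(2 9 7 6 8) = [12, 10, 0, 3, 1, 5, 8, 6, 14, 7, 9, 11, 4, 13, 2] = (0 12 4 1 10 9 7 6 8 14 2)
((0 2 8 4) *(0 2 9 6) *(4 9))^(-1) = ((0 4 2 8 9 6))^(-1) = (0 6 9 8 2 4)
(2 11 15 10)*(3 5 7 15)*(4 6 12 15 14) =[0, 1, 11, 5, 6, 7, 12, 14, 8, 9, 2, 3, 15, 13, 4, 10] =(2 11 3 5 7 14 4 6 12 15 10)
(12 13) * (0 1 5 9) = [1, 5, 2, 3, 4, 9, 6, 7, 8, 0, 10, 11, 13, 12] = (0 1 5 9)(12 13)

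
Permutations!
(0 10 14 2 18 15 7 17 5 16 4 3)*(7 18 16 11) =(0 10 14 2 16 4 3)(5 11 7 17)(15 18) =[10, 1, 16, 0, 3, 11, 6, 17, 8, 9, 14, 7, 12, 13, 2, 18, 4, 5, 15]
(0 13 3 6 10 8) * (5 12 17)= (0 13 3 6 10 8)(5 12 17)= [13, 1, 2, 6, 4, 12, 10, 7, 0, 9, 8, 11, 17, 3, 14, 15, 16, 5]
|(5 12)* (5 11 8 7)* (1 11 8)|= 4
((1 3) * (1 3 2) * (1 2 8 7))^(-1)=(1 7 8)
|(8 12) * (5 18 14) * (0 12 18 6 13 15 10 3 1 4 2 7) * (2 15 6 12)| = 30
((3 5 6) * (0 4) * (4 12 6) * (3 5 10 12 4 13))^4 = (3 5 12)(6 10 13)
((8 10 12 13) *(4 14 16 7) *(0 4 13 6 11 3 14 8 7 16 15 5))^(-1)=(16)(0 5 15 14 3 11 6 12 10 8 4)(7 13)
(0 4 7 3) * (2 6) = [4, 1, 6, 0, 7, 5, 2, 3] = (0 4 7 3)(2 6)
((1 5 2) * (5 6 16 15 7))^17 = ((1 6 16 15 7 5 2))^17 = (1 15 2 16 5 6 7)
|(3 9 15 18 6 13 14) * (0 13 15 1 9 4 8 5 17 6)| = 22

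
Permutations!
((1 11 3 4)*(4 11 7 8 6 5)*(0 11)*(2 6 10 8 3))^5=((0 11 2 6 5 4 1 7 3)(8 10))^5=(0 4 11 1 2 7 6 3 5)(8 10)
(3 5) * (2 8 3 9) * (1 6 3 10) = [0, 6, 8, 5, 4, 9, 3, 7, 10, 2, 1] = (1 6 3 5 9 2 8 10)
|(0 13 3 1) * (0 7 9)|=6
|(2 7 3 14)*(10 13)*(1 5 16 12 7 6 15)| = 10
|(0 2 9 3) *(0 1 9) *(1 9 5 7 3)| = 10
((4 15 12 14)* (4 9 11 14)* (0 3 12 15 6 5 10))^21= ((15)(0 3 12 4 6 5 10)(9 11 14))^21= (15)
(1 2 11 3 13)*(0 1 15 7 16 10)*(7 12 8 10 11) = (0 1 2 7 16 11 3 13 15 12 8 10) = [1, 2, 7, 13, 4, 5, 6, 16, 10, 9, 0, 3, 8, 15, 14, 12, 11]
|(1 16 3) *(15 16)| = |(1 15 16 3)| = 4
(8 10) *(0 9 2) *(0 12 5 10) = [9, 1, 12, 3, 4, 10, 6, 7, 0, 2, 8, 11, 5] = (0 9 2 12 5 10 8)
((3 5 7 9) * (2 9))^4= ((2 9 3 5 7))^4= (2 7 5 3 9)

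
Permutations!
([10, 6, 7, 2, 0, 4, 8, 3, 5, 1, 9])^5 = [8, 0, 3, 7, 6, 1, 10, 2, 9, 4, 5]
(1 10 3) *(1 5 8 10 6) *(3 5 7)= (1 6)(3 7)(5 8 10)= [0, 6, 2, 7, 4, 8, 1, 3, 10, 9, 5]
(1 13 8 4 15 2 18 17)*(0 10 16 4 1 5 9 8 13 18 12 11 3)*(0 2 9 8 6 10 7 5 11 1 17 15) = [7, 18, 12, 2, 0, 8, 10, 5, 17, 6, 16, 3, 1, 13, 14, 9, 4, 11, 15] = (0 7 5 8 17 11 3 2 12 1 18 15 9 6 10 16 4)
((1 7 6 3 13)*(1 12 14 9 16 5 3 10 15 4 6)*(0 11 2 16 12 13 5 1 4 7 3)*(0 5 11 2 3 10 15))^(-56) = ((0 2 16 1 10)(3 11)(4 6 15 7)(9 12 14))^(-56) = (0 10 1 16 2)(9 12 14)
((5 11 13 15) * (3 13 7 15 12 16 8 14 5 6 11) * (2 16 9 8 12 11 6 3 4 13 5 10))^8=((2 16 12 9 8 14 10)(3 5 4 13 11 7 15))^8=(2 16 12 9 8 14 10)(3 5 4 13 11 7 15)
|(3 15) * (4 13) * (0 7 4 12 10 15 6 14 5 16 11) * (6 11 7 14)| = 12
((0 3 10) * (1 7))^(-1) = ((0 3 10)(1 7))^(-1) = (0 10 3)(1 7)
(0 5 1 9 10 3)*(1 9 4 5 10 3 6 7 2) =[10, 4, 1, 0, 5, 9, 7, 2, 8, 3, 6] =(0 10 6 7 2 1 4 5 9 3)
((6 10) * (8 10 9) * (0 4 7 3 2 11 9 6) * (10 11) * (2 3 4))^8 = (0 10 2)(8 9 11)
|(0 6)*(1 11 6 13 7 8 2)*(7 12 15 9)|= 11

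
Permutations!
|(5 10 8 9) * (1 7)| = 4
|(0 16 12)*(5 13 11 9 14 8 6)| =21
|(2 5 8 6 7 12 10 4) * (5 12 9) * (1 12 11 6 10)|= |(1 12)(2 11 6 7 9 5 8 10 4)|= 18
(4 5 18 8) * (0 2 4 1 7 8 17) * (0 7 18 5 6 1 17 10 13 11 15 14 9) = (0 2 4 6 1 18 10 13 11 15 14 9)(7 8 17) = [2, 18, 4, 3, 6, 5, 1, 8, 17, 0, 13, 15, 12, 11, 9, 14, 16, 7, 10]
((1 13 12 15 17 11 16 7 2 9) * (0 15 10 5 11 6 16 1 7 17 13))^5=((0 15 13 12 10 5 11 1)(2 9 7)(6 16 17))^5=(0 5 13 1 10 15 11 12)(2 7 9)(6 17 16)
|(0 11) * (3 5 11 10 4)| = 6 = |(0 10 4 3 5 11)|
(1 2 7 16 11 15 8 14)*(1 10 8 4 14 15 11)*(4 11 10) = [0, 2, 7, 3, 14, 5, 6, 16, 15, 9, 8, 10, 12, 13, 4, 11, 1] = (1 2 7 16)(4 14)(8 15 11 10)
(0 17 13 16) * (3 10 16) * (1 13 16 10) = (0 17 16)(1 13 3) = [17, 13, 2, 1, 4, 5, 6, 7, 8, 9, 10, 11, 12, 3, 14, 15, 0, 16]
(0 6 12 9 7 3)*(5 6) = (0 5 6 12 9 7 3) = [5, 1, 2, 0, 4, 6, 12, 3, 8, 7, 10, 11, 9]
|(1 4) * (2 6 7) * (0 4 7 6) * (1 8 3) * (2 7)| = 6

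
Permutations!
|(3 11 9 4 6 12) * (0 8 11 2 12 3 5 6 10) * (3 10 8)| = 28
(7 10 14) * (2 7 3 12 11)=(2 7 10 14 3 12 11)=[0, 1, 7, 12, 4, 5, 6, 10, 8, 9, 14, 2, 11, 13, 3]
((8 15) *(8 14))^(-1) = (8 14 15) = ((8 15 14))^(-1)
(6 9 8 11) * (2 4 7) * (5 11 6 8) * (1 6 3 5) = [0, 6, 4, 5, 7, 11, 9, 2, 3, 1, 10, 8] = (1 6 9)(2 4 7)(3 5 11 8)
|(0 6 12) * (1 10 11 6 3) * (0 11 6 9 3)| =|(1 10 6 12 11 9 3)| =7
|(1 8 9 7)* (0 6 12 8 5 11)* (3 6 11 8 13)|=20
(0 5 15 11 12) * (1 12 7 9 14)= (0 5 15 11 7 9 14 1 12)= [5, 12, 2, 3, 4, 15, 6, 9, 8, 14, 10, 7, 0, 13, 1, 11]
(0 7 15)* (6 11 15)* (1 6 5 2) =(0 7 5 2 1 6 11 15) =[7, 6, 1, 3, 4, 2, 11, 5, 8, 9, 10, 15, 12, 13, 14, 0]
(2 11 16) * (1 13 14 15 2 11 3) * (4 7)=(1 13 14 15 2 3)(4 7)(11 16)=[0, 13, 3, 1, 7, 5, 6, 4, 8, 9, 10, 16, 12, 14, 15, 2, 11]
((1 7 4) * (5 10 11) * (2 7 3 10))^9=(1 3 10 11 5 2 7 4)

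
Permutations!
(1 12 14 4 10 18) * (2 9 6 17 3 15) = (1 12 14 4 10 18)(2 9 6 17 3 15) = [0, 12, 9, 15, 10, 5, 17, 7, 8, 6, 18, 11, 14, 13, 4, 2, 16, 3, 1]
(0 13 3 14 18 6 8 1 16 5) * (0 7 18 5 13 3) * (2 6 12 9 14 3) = (0 2 6 8 1 16 13)(5 7 18 12 9 14) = [2, 16, 6, 3, 4, 7, 8, 18, 1, 14, 10, 11, 9, 0, 5, 15, 13, 17, 12]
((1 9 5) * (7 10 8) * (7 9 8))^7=((1 8 9 5)(7 10))^7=(1 5 9 8)(7 10)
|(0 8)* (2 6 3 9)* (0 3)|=|(0 8 3 9 2 6)|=6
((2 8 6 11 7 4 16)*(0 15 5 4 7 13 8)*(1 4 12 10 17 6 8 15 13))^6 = (0 17 2 10 16 12 4 5 1 15 11 13 6)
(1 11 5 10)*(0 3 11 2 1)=[3, 2, 1, 11, 4, 10, 6, 7, 8, 9, 0, 5]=(0 3 11 5 10)(1 2)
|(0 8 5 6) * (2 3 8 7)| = |(0 7 2 3 8 5 6)| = 7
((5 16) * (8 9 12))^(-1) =((5 16)(8 9 12))^(-1) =(5 16)(8 12 9)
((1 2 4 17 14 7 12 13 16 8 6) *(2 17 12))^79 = ((1 17 14 7 2 4 12 13 16 8 6))^79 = (1 14 2 12 16 6 17 7 4 13 8)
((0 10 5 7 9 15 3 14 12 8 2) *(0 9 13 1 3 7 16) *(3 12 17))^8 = (3 17 14)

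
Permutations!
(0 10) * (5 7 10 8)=(0 8 5 7 10)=[8, 1, 2, 3, 4, 7, 6, 10, 5, 9, 0]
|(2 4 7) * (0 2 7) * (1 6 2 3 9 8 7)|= |(0 3 9 8 7 1 6 2 4)|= 9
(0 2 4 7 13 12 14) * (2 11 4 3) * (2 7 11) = (0 2 3 7 13 12 14)(4 11) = [2, 1, 3, 7, 11, 5, 6, 13, 8, 9, 10, 4, 14, 12, 0]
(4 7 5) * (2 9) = (2 9)(4 7 5) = [0, 1, 9, 3, 7, 4, 6, 5, 8, 2]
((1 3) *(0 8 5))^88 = (0 8 5)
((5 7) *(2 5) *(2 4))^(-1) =((2 5 7 4))^(-1) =(2 4 7 5)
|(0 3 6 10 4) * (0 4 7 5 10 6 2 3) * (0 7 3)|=|(0 7 5 10 3 2)|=6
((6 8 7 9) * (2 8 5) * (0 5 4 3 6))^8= (0 2 7)(3 4 6)(5 8 9)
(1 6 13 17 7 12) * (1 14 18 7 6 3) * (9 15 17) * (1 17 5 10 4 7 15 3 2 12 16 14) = (1 2 12)(3 17 6 13 9)(4 7 16 14 18 15 5 10) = [0, 2, 12, 17, 7, 10, 13, 16, 8, 3, 4, 11, 1, 9, 18, 5, 14, 6, 15]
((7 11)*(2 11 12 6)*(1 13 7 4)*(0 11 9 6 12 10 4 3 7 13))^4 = (13)(0 10 11 4 3 1 7)(2 9 6)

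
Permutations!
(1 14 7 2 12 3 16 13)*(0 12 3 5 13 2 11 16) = [12, 14, 3, 0, 4, 13, 6, 11, 8, 9, 10, 16, 5, 1, 7, 15, 2] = (0 12 5 13 1 14 7 11 16 2 3)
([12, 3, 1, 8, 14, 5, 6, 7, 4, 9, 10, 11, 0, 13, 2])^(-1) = [12, 2, 14, 1, 8, 5, 6, 7, 3, 9, 10, 11, 0, 13, 4]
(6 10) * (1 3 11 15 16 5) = (1 3 11 15 16 5)(6 10) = [0, 3, 2, 11, 4, 1, 10, 7, 8, 9, 6, 15, 12, 13, 14, 16, 5]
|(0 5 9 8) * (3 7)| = 4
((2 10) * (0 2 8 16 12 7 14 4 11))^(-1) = ((0 2 10 8 16 12 7 14 4 11))^(-1) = (0 11 4 14 7 12 16 8 10 2)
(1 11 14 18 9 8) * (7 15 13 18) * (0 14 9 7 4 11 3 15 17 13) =(0 14 4 11 9 8 1 3 15)(7 17 13 18) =[14, 3, 2, 15, 11, 5, 6, 17, 1, 8, 10, 9, 12, 18, 4, 0, 16, 13, 7]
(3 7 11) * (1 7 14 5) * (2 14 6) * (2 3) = (1 7 11 2 14 5)(3 6) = [0, 7, 14, 6, 4, 1, 3, 11, 8, 9, 10, 2, 12, 13, 5]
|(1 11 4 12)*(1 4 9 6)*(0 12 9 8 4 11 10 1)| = |(0 12 11 8 4 9 6)(1 10)| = 14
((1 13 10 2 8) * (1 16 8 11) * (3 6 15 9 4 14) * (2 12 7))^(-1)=((1 13 10 12 7 2 11)(3 6 15 9 4 14)(8 16))^(-1)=(1 11 2 7 12 10 13)(3 14 4 9 15 6)(8 16)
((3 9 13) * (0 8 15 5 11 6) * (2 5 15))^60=(15)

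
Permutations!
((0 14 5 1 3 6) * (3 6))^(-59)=((0 14 5 1 6))^(-59)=(0 14 5 1 6)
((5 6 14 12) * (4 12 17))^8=((4 12 5 6 14 17))^8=(4 5 14)(6 17 12)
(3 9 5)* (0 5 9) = (9)(0 5 3) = [5, 1, 2, 0, 4, 3, 6, 7, 8, 9]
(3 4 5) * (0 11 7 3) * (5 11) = [5, 1, 2, 4, 11, 0, 6, 3, 8, 9, 10, 7] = (0 5)(3 4 11 7)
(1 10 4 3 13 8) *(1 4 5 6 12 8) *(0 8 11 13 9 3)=(0 8 4)(1 10 5 6 12 11 13)(3 9)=[8, 10, 2, 9, 0, 6, 12, 7, 4, 3, 5, 13, 11, 1]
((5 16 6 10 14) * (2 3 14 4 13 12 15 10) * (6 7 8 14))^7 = ((2 3 6)(4 13 12 15 10)(5 16 7 8 14))^7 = (2 3 6)(4 12 10 13 15)(5 7 14 16 8)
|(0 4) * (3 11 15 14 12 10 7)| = 14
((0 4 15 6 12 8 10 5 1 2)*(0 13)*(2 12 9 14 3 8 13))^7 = ((0 4 15 6 9 14 3 8 10 5 1 12 13))^7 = (0 8 4 10 15 5 6 1 9 12 14 13 3)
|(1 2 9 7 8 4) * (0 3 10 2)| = |(0 3 10 2 9 7 8 4 1)| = 9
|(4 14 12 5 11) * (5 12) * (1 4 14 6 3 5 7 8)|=|(1 4 6 3 5 11 14 7 8)|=9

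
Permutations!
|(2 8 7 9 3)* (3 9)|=4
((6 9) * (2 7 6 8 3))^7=(2 7 6 9 8 3)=((2 7 6 9 8 3))^7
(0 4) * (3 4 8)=(0 8 3 4)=[8, 1, 2, 4, 0, 5, 6, 7, 3]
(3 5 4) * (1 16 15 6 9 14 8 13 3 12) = (1 16 15 6 9 14 8 13 3 5 4 12) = [0, 16, 2, 5, 12, 4, 9, 7, 13, 14, 10, 11, 1, 3, 8, 6, 15]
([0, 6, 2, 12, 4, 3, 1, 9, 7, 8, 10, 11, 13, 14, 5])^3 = (1 6)(3 14 12 5 13)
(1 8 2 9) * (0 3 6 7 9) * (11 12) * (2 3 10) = [10, 8, 0, 6, 4, 5, 7, 9, 3, 1, 2, 12, 11] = (0 10 2)(1 8 3 6 7 9)(11 12)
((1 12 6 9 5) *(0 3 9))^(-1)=((0 3 9 5 1 12 6))^(-1)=(0 6 12 1 5 9 3)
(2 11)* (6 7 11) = (2 6 7 11) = [0, 1, 6, 3, 4, 5, 7, 11, 8, 9, 10, 2]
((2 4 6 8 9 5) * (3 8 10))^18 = (2 6 3 9)(4 10 8 5)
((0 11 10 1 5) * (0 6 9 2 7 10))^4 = (11)(1 2 5 7 6 10 9) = ((0 11)(1 5 6 9 2 7 10))^4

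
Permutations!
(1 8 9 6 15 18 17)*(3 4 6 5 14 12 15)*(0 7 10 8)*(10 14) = (0 7 14 12 15 18 17 1)(3 4 6)(5 10 8 9) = [7, 0, 2, 4, 6, 10, 3, 14, 9, 5, 8, 11, 15, 13, 12, 18, 16, 1, 17]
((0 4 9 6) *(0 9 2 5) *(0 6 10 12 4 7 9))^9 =((0 7 9 10 12 4 2 5 6))^9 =(12)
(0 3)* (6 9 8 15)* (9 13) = [3, 1, 2, 0, 4, 5, 13, 7, 15, 8, 10, 11, 12, 9, 14, 6] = (0 3)(6 13 9 8 15)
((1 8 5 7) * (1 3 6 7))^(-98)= ((1 8 5)(3 6 7))^(-98)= (1 8 5)(3 6 7)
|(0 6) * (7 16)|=|(0 6)(7 16)|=2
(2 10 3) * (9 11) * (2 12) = (2 10 3 12)(9 11) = [0, 1, 10, 12, 4, 5, 6, 7, 8, 11, 3, 9, 2]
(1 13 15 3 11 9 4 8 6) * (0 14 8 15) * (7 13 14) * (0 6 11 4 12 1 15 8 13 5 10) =(0 7 5 10)(1 14 13 6 15 3 4 8 11 9 12) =[7, 14, 2, 4, 8, 10, 15, 5, 11, 12, 0, 9, 1, 6, 13, 3]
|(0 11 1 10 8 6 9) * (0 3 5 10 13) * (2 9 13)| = |(0 11 1 2 9 3 5 10 8 6 13)| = 11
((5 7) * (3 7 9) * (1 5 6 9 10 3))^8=((1 5 10 3 7 6 9))^8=(1 5 10 3 7 6 9)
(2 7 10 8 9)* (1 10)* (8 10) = (10)(1 8 9 2 7) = [0, 8, 7, 3, 4, 5, 6, 1, 9, 2, 10]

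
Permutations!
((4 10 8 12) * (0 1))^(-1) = (0 1)(4 12 8 10)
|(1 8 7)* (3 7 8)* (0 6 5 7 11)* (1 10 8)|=9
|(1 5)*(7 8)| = 2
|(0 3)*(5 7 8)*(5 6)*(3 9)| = |(0 9 3)(5 7 8 6)| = 12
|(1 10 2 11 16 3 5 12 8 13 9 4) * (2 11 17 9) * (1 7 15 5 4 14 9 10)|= |(2 17 10 11 16 3 4 7 15 5 12 8 13)(9 14)|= 26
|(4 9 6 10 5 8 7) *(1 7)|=|(1 7 4 9 6 10 5 8)|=8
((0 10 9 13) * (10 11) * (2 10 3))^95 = ((0 11 3 2 10 9 13))^95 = (0 10 11 9 3 13 2)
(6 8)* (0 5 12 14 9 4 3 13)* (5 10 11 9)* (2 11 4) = (0 10 4 3 13)(2 11 9)(5 12 14)(6 8) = [10, 1, 11, 13, 3, 12, 8, 7, 6, 2, 4, 9, 14, 0, 5]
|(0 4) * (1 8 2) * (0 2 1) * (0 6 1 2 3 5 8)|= |(0 4 3 5 8 2 6 1)|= 8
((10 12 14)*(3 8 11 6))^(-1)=(3 6 11 8)(10 14 12)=((3 8 11 6)(10 12 14))^(-1)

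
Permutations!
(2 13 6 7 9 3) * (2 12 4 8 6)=(2 13)(3 12 4 8 6 7 9)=[0, 1, 13, 12, 8, 5, 7, 9, 6, 3, 10, 11, 4, 2]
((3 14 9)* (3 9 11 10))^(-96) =((3 14 11 10))^(-96) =(14)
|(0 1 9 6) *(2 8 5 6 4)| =|(0 1 9 4 2 8 5 6)| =8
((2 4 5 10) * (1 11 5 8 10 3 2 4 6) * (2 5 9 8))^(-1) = (1 6 2 4 10 8 9 11)(3 5)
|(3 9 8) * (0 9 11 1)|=6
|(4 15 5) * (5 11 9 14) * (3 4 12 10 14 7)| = |(3 4 15 11 9 7)(5 12 10 14)| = 12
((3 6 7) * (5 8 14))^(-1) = ((3 6 7)(5 8 14))^(-1) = (3 7 6)(5 14 8)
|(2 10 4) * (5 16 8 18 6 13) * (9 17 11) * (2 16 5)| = 24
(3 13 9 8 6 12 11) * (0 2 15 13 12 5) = (0 2 15 13 9 8 6 5)(3 12 11) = [2, 1, 15, 12, 4, 0, 5, 7, 6, 8, 10, 3, 11, 9, 14, 13]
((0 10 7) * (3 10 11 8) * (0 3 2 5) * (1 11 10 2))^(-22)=(0 7 2)(1 8 11)(3 5 10)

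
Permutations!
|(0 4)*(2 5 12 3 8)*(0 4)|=|(2 5 12 3 8)|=5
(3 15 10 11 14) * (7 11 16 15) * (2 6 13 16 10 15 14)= (2 6 13 16 14 3 7 11)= [0, 1, 6, 7, 4, 5, 13, 11, 8, 9, 10, 2, 12, 16, 3, 15, 14]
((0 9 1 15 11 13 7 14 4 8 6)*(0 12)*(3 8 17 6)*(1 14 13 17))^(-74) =(0 11 14 6 1)(4 12 15 9 17) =((0 9 14 4 1 15 11 17 6 12)(3 8)(7 13))^(-74)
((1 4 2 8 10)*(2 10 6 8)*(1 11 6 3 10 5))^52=(1 4 5)(3 11 8 10 6)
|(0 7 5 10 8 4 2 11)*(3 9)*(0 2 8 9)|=6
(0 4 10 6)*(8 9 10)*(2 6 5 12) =(0 4 8 9 10 5 12 2 6) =[4, 1, 6, 3, 8, 12, 0, 7, 9, 10, 5, 11, 2]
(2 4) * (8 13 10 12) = [0, 1, 4, 3, 2, 5, 6, 7, 13, 9, 12, 11, 8, 10] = (2 4)(8 13 10 12)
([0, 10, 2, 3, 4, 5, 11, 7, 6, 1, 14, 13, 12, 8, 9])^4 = [0, 1, 2, 3, 4, 5, 6, 7, 8, 9, 10, 11, 12, 13, 14]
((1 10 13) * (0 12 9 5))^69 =((0 12 9 5)(1 10 13))^69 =(13)(0 12 9 5)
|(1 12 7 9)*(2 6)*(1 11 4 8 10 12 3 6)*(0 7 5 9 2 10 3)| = 36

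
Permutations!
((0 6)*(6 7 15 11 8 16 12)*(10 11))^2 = (0 15 11 16 6 7 10 8 12)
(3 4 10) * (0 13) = (0 13)(3 4 10) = [13, 1, 2, 4, 10, 5, 6, 7, 8, 9, 3, 11, 12, 0]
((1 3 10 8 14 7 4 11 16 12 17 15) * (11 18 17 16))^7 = (1 18 14 3 17 7 10 15 4 8)(12 16) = ((1 3 10 8 14 7 4 18 17 15)(12 16))^7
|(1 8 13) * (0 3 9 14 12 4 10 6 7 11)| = |(0 3 9 14 12 4 10 6 7 11)(1 8 13)| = 30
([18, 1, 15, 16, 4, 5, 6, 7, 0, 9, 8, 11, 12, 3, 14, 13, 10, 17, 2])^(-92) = (0 10 3 15 18 8 16 13 2)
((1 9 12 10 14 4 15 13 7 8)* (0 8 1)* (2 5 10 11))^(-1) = (0 8)(1 7 13 15 4 14 10 5 2 11 12 9)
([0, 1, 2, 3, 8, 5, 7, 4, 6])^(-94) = [0, 1, 2, 3, 6, 5, 4, 8, 7]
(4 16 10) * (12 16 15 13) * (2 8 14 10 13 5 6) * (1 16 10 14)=(1 16 13 12 10 4 15 5 6 2 8)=[0, 16, 8, 3, 15, 6, 2, 7, 1, 9, 4, 11, 10, 12, 14, 5, 13]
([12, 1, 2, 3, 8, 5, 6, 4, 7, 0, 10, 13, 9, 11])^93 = (11 13)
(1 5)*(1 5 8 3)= (1 8 3)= [0, 8, 2, 1, 4, 5, 6, 7, 3]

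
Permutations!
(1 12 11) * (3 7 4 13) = (1 12 11)(3 7 4 13) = [0, 12, 2, 7, 13, 5, 6, 4, 8, 9, 10, 1, 11, 3]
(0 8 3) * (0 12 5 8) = (3 12 5 8) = [0, 1, 2, 12, 4, 8, 6, 7, 3, 9, 10, 11, 5]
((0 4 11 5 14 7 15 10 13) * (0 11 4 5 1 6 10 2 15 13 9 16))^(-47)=((0 5 14 7 13 11 1 6 10 9 16)(2 15))^(-47)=(0 10 11 14 16 6 13 5 9 1 7)(2 15)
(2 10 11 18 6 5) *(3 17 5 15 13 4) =(2 10 11 18 6 15 13 4 3 17 5) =[0, 1, 10, 17, 3, 2, 15, 7, 8, 9, 11, 18, 12, 4, 14, 13, 16, 5, 6]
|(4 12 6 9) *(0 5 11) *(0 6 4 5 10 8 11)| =|(0 10 8 11 6 9 5)(4 12)| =14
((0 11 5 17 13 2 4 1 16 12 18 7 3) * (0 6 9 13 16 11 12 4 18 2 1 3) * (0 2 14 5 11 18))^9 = (0 9 5 18 4)(1 16 2 6 14)(3 12 13 17 7)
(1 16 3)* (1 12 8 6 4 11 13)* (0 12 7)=(0 12 8 6 4 11 13 1 16 3 7)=[12, 16, 2, 7, 11, 5, 4, 0, 6, 9, 10, 13, 8, 1, 14, 15, 3]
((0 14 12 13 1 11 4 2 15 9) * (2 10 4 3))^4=((0 14 12 13 1 11 3 2 15 9)(4 10))^4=(0 1 15 12 3)(2 14 11 9 13)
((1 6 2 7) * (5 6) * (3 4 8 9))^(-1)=((1 5 6 2 7)(3 4 8 9))^(-1)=(1 7 2 6 5)(3 9 8 4)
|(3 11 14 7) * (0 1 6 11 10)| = |(0 1 6 11 14 7 3 10)| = 8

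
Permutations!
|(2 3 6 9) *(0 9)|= 5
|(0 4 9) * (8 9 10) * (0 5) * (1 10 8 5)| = 7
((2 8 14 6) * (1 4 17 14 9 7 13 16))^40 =((1 4 17 14 6 2 8 9 7 13 16))^40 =(1 9 14 16 8 17 13 2 4 7 6)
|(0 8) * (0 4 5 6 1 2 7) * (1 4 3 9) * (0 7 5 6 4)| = |(0 8 3 9 1 2 5 4 6)| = 9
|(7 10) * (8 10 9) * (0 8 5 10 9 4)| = 7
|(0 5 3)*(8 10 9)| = |(0 5 3)(8 10 9)| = 3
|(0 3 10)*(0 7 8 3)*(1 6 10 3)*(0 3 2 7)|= |(0 3 2 7 8 1 6 10)|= 8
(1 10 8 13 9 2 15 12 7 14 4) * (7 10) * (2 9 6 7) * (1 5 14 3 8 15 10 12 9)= [0, 2, 10, 8, 5, 14, 7, 3, 13, 1, 15, 11, 12, 6, 4, 9]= (1 2 10 15 9)(3 8 13 6 7)(4 5 14)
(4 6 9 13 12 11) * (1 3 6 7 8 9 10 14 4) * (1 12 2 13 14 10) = (1 3 6)(2 13)(4 7 8 9 14)(11 12) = [0, 3, 13, 6, 7, 5, 1, 8, 9, 14, 10, 12, 11, 2, 4]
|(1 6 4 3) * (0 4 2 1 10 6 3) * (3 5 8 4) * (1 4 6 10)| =8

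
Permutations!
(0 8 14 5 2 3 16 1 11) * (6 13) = (0 8 14 5 2 3 16 1 11)(6 13) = [8, 11, 3, 16, 4, 2, 13, 7, 14, 9, 10, 0, 12, 6, 5, 15, 1]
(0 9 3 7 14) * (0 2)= (0 9 3 7 14 2)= [9, 1, 0, 7, 4, 5, 6, 14, 8, 3, 10, 11, 12, 13, 2]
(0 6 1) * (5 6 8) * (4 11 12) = [8, 0, 2, 3, 11, 6, 1, 7, 5, 9, 10, 12, 4] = (0 8 5 6 1)(4 11 12)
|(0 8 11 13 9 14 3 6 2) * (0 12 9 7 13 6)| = 18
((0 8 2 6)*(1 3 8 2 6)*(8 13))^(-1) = ((0 2 1 3 13 8 6))^(-1) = (0 6 8 13 3 1 2)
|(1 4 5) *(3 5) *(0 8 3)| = 6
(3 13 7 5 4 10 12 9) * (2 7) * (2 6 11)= [0, 1, 7, 13, 10, 4, 11, 5, 8, 3, 12, 2, 9, 6]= (2 7 5 4 10 12 9 3 13 6 11)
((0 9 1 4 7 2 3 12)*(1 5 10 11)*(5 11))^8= ((0 9 11 1 4 7 2 3 12)(5 10))^8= (0 12 3 2 7 4 1 11 9)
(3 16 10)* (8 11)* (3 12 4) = (3 16 10 12 4)(8 11) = [0, 1, 2, 16, 3, 5, 6, 7, 11, 9, 12, 8, 4, 13, 14, 15, 10]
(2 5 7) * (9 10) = (2 5 7)(9 10) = [0, 1, 5, 3, 4, 7, 6, 2, 8, 10, 9]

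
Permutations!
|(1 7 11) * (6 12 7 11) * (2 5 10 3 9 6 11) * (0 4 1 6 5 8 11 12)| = |(0 4 1 2 8 11 6)(3 9 5 10)(7 12)| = 28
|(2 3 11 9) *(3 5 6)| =6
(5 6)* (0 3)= (0 3)(5 6)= [3, 1, 2, 0, 4, 6, 5]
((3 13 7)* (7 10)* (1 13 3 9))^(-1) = ((1 13 10 7 9))^(-1) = (1 9 7 10 13)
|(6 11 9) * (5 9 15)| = 5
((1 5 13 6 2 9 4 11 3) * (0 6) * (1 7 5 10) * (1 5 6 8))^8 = (0 1 5)(2 9 4 11 3 7 6)(8 10 13)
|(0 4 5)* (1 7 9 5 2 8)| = |(0 4 2 8 1 7 9 5)| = 8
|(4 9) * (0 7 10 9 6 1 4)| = |(0 7 10 9)(1 4 6)| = 12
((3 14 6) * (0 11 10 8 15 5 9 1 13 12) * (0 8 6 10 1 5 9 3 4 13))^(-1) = ((0 11 1)(3 14 10 6 4 13 12 8 15 9 5))^(-1) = (0 1 11)(3 5 9 15 8 12 13 4 6 10 14)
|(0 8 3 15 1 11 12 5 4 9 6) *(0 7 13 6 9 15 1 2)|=30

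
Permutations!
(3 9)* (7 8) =(3 9)(7 8) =[0, 1, 2, 9, 4, 5, 6, 8, 7, 3]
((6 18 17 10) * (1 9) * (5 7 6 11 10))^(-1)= (1 9)(5 17 18 6 7)(10 11)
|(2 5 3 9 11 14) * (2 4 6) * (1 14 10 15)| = 11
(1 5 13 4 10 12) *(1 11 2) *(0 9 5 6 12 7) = (0 9 5 13 4 10 7)(1 6 12 11 2) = [9, 6, 1, 3, 10, 13, 12, 0, 8, 5, 7, 2, 11, 4]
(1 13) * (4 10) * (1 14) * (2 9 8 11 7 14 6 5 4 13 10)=[0, 10, 9, 3, 2, 4, 5, 14, 11, 8, 13, 7, 12, 6, 1]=(1 10 13 6 5 4 2 9 8 11 7 14)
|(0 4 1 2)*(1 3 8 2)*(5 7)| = |(0 4 3 8 2)(5 7)| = 10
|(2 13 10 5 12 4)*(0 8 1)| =|(0 8 1)(2 13 10 5 12 4)| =6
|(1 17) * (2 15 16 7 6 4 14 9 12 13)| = |(1 17)(2 15 16 7 6 4 14 9 12 13)| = 10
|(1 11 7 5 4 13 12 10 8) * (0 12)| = |(0 12 10 8 1 11 7 5 4 13)| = 10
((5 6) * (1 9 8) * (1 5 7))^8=((1 9 8 5 6 7))^8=(1 8 6)(5 7 9)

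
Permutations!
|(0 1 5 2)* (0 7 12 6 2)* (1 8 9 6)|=9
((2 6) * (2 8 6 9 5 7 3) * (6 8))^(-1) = (2 3 7 5 9)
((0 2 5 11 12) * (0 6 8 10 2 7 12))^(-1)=(0 11 5 2 10 8 6 12 7)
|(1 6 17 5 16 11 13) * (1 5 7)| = |(1 6 17 7)(5 16 11 13)| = 4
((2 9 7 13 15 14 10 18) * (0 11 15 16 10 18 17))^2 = (0 15 18 9 13 10)(2 7 16 17 11 14)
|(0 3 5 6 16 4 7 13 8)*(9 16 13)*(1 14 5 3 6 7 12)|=8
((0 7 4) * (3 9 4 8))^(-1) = ((0 7 8 3 9 4))^(-1) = (0 4 9 3 8 7)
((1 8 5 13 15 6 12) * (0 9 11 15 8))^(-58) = (0 12 15 9 1 6 11)(5 8 13)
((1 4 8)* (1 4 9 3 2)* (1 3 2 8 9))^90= (9)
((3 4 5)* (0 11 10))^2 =(0 10 11)(3 5 4)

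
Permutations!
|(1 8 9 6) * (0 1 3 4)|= 7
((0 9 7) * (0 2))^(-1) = (0 2 7 9)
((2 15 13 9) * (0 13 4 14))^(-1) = (0 14 4 15 2 9 13)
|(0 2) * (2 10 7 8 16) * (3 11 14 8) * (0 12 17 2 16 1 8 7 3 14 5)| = |(0 10 3 11 5)(1 8)(2 12 17)(7 14)| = 30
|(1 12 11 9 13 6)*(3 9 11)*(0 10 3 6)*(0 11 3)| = 12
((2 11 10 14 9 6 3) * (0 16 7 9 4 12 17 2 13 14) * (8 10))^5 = ((0 16 7 9 6 3 13 14 4 12 17 2 11 8 10))^5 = (0 3 17)(2 16 13)(4 8 9)(6 12 10)(7 14 11)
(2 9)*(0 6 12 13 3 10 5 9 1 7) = (0 6 12 13 3 10 5 9 2 1 7) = [6, 7, 1, 10, 4, 9, 12, 0, 8, 2, 5, 11, 13, 3]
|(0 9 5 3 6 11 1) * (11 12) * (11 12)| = 7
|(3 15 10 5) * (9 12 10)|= |(3 15 9 12 10 5)|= 6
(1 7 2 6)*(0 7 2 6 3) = (0 7 6 1 2 3) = [7, 2, 3, 0, 4, 5, 1, 6]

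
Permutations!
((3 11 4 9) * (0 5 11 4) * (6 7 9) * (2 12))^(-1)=((0 5 11)(2 12)(3 4 6 7 9))^(-1)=(0 11 5)(2 12)(3 9 7 6 4)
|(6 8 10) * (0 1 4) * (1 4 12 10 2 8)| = 4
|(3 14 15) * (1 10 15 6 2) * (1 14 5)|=|(1 10 15 3 5)(2 14 6)|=15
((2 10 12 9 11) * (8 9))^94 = (2 9 12)(8 10 11)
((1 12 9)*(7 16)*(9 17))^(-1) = ((1 12 17 9)(7 16))^(-1) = (1 9 17 12)(7 16)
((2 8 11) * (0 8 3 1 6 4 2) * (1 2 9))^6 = ((0 8 11)(1 6 4 9)(2 3))^6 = (11)(1 4)(6 9)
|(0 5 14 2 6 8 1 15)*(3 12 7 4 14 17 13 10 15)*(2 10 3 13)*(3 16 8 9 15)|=|(0 5 17 2 6 9 15)(1 13 16 8)(3 12 7 4 14 10)|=84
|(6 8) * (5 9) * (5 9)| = |(9)(6 8)| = 2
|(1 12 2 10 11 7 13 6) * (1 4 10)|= |(1 12 2)(4 10 11 7 13 6)|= 6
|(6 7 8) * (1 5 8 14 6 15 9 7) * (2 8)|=|(1 5 2 8 15 9 7 14 6)|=9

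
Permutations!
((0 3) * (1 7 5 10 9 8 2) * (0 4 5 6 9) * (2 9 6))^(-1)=((0 3 4 5 10)(1 7 2)(8 9))^(-1)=(0 10 5 4 3)(1 2 7)(8 9)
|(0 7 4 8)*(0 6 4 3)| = |(0 7 3)(4 8 6)| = 3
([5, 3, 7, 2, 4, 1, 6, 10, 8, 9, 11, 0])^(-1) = [11, 5, 3, 1, 4, 0, 6, 2, 8, 9, 7, 10]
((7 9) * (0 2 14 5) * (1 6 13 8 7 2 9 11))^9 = (0 5 14 2 9)(1 8)(6 7)(11 13)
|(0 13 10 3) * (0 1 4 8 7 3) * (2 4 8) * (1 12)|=30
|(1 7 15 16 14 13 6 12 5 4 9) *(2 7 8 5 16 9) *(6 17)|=24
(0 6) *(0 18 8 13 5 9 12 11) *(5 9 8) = (0 6 18 5 8 13 9 12 11) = [6, 1, 2, 3, 4, 8, 18, 7, 13, 12, 10, 0, 11, 9, 14, 15, 16, 17, 5]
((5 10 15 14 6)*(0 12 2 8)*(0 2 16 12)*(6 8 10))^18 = (16)(2 14 10 8 15)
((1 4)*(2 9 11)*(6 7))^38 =(2 11 9)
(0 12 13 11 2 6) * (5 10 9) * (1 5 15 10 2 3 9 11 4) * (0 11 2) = (0 12 13 4 1 5)(2 6 11 3 9 15 10) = [12, 5, 6, 9, 1, 0, 11, 7, 8, 15, 2, 3, 13, 4, 14, 10]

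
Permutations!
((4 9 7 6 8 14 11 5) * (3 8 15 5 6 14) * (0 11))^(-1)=(0 14 7 9 4 5 15 6 11)(3 8)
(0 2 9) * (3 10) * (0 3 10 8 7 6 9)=(10)(0 2)(3 8 7 6 9)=[2, 1, 0, 8, 4, 5, 9, 6, 7, 3, 10]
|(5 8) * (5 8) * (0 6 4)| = 3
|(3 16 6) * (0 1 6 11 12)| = |(0 1 6 3 16 11 12)| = 7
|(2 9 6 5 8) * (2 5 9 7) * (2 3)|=|(2 7 3)(5 8)(6 9)|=6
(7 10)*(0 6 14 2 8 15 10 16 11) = (0 6 14 2 8 15 10 7 16 11) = [6, 1, 8, 3, 4, 5, 14, 16, 15, 9, 7, 0, 12, 13, 2, 10, 11]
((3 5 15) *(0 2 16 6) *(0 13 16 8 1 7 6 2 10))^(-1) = ((0 10)(1 7 6 13 16 2 8)(3 5 15))^(-1) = (0 10)(1 8 2 16 13 6 7)(3 15 5)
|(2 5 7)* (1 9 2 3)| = |(1 9 2 5 7 3)| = 6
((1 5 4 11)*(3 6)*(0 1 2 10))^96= ((0 1 5 4 11 2 10)(3 6))^96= (0 2 4 1 10 11 5)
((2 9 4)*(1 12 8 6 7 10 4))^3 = (1 6 4)(2 12 7)(8 10 9) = ((1 12 8 6 7 10 4 2 9))^3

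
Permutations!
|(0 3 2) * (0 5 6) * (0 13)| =6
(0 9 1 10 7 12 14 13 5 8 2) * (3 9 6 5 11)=(0 6 5 8 2)(1 10 7 12 14 13 11 3 9)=[6, 10, 0, 9, 4, 8, 5, 12, 2, 1, 7, 3, 14, 11, 13]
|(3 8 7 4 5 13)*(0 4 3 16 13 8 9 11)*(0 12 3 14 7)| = 4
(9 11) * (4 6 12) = (4 6 12)(9 11) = [0, 1, 2, 3, 6, 5, 12, 7, 8, 11, 10, 9, 4]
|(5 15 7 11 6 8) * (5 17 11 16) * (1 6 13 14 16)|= 11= |(1 6 8 17 11 13 14 16 5 15 7)|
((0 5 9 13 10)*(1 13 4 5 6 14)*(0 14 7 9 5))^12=((0 6 7 9 4)(1 13 10 14))^12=(14)(0 7 4 6 9)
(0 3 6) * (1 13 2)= (0 3 6)(1 13 2)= [3, 13, 1, 6, 4, 5, 0, 7, 8, 9, 10, 11, 12, 2]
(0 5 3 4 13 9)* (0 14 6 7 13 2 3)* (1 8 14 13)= (0 5)(1 8 14 6 7)(2 3 4)(9 13)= [5, 8, 3, 4, 2, 0, 7, 1, 14, 13, 10, 11, 12, 9, 6]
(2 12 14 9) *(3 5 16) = (2 12 14 9)(3 5 16) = [0, 1, 12, 5, 4, 16, 6, 7, 8, 2, 10, 11, 14, 13, 9, 15, 3]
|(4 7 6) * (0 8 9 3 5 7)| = |(0 8 9 3 5 7 6 4)| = 8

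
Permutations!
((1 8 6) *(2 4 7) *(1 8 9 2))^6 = ((1 9 2 4 7)(6 8))^6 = (1 9 2 4 7)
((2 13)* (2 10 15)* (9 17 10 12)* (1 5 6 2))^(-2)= (1 10 9 13 6)(2 5 15 17 12)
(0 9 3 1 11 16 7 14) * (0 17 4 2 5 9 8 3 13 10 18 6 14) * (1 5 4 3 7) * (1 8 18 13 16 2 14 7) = (0 18 6 7)(1 11 2 4 14 17 3 5 9 16 8)(10 13) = [18, 11, 4, 5, 14, 9, 7, 0, 1, 16, 13, 2, 12, 10, 17, 15, 8, 3, 6]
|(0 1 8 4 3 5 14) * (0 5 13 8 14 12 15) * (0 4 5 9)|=|(0 1 14 9)(3 13 8 5 12 15 4)|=28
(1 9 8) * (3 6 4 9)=(1 3 6 4 9 8)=[0, 3, 2, 6, 9, 5, 4, 7, 1, 8]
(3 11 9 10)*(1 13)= (1 13)(3 11 9 10)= [0, 13, 2, 11, 4, 5, 6, 7, 8, 10, 3, 9, 12, 1]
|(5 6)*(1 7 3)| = 6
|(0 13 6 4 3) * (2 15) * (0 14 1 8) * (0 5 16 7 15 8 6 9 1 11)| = 18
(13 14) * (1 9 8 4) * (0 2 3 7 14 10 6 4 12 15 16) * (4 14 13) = (0 2 3 7 13 10 6 14 4 1 9 8 12 15 16) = [2, 9, 3, 7, 1, 5, 14, 13, 12, 8, 6, 11, 15, 10, 4, 16, 0]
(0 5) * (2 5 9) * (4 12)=[9, 1, 5, 3, 12, 0, 6, 7, 8, 2, 10, 11, 4]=(0 9 2 5)(4 12)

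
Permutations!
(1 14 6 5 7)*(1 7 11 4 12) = (1 14 6 5 11 4 12) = [0, 14, 2, 3, 12, 11, 5, 7, 8, 9, 10, 4, 1, 13, 6]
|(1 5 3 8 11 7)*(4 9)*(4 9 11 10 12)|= 9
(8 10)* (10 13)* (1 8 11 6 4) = (1 8 13 10 11 6 4) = [0, 8, 2, 3, 1, 5, 4, 7, 13, 9, 11, 6, 12, 10]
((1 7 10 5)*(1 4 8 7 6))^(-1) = ((1 6)(4 8 7 10 5))^(-1) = (1 6)(4 5 10 7 8)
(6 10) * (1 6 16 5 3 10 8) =(1 6 8)(3 10 16 5) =[0, 6, 2, 10, 4, 3, 8, 7, 1, 9, 16, 11, 12, 13, 14, 15, 5]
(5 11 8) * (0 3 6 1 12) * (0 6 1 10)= (0 3 1 12 6 10)(5 11 8)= [3, 12, 2, 1, 4, 11, 10, 7, 5, 9, 0, 8, 6]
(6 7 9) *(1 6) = (1 6 7 9) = [0, 6, 2, 3, 4, 5, 7, 9, 8, 1]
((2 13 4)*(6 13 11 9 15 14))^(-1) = ((2 11 9 15 14 6 13 4))^(-1) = (2 4 13 6 14 15 9 11)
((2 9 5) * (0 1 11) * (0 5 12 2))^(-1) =((0 1 11 5)(2 9 12))^(-1) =(0 5 11 1)(2 12 9)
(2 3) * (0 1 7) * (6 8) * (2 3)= [1, 7, 2, 3, 4, 5, 8, 0, 6]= (0 1 7)(6 8)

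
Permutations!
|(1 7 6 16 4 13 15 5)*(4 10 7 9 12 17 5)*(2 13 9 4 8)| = |(1 4 9 12 17 5)(2 13 15 8)(6 16 10 7)| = 12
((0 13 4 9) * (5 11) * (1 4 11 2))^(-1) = ((0 13 11 5 2 1 4 9))^(-1) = (0 9 4 1 2 5 11 13)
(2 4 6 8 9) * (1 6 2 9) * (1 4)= (9)(1 6 8 4 2)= [0, 6, 1, 3, 2, 5, 8, 7, 4, 9]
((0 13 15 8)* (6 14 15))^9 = ((0 13 6 14 15 8))^9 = (0 14)(6 8)(13 15)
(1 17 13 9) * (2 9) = (1 17 13 2 9) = [0, 17, 9, 3, 4, 5, 6, 7, 8, 1, 10, 11, 12, 2, 14, 15, 16, 13]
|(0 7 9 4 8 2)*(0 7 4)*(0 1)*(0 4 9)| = |(0 9 1 4 8 2 7)| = 7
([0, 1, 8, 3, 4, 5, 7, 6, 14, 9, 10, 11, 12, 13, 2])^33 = (14)(6 7)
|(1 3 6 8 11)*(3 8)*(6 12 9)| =12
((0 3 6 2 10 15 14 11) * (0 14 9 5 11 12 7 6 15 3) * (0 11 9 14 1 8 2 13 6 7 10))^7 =(0 1 2 11 8)(3 14 10 15 12)(5 9)(6 13)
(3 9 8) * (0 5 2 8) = [5, 1, 8, 9, 4, 2, 6, 7, 3, 0] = (0 5 2 8 3 9)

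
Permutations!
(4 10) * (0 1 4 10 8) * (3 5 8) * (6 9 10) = (0 1 4 3 5 8)(6 9 10) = [1, 4, 2, 5, 3, 8, 9, 7, 0, 10, 6]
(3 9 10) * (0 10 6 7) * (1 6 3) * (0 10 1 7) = (0 1 6)(3 9)(7 10) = [1, 6, 2, 9, 4, 5, 0, 10, 8, 3, 7]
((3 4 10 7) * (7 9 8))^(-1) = (3 7 8 9 10 4)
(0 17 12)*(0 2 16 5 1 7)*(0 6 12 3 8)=(0 17 3 8)(1 7 6 12 2 16 5)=[17, 7, 16, 8, 4, 1, 12, 6, 0, 9, 10, 11, 2, 13, 14, 15, 5, 3]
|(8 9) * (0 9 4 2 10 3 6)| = 8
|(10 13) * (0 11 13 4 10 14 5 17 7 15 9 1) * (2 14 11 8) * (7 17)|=18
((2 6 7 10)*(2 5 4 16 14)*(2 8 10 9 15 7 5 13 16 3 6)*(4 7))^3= ((3 6 5 7 9 15 4)(8 10 13 16 14))^3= (3 7 4 5 15 6 9)(8 16 10 14 13)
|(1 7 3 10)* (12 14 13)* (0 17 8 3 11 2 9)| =|(0 17 8 3 10 1 7 11 2 9)(12 14 13)| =30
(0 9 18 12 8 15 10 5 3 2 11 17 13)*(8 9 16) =(0 16 8 15 10 5 3 2 11 17 13)(9 18 12) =[16, 1, 11, 2, 4, 3, 6, 7, 15, 18, 5, 17, 9, 0, 14, 10, 8, 13, 12]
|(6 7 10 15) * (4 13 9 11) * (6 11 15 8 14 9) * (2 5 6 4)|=10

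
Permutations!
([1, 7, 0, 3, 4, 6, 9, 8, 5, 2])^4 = (0 5)(1 6)(2 8)(7 9)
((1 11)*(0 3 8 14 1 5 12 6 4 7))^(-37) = (0 12 14 7 5 8 4 11 3 6 1)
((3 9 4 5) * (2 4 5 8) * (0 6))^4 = ((0 6)(2 4 8)(3 9 5))^4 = (2 4 8)(3 9 5)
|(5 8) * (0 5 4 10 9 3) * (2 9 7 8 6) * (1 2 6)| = |(0 5 1 2 9 3)(4 10 7 8)| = 12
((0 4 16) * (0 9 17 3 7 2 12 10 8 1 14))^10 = (0 8 2 17 4 1 12 3 16 14 10 7 9)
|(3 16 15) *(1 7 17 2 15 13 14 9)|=|(1 7 17 2 15 3 16 13 14 9)|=10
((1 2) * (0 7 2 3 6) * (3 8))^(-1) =((0 7 2 1 8 3 6))^(-1) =(0 6 3 8 1 2 7)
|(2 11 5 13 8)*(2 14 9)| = 7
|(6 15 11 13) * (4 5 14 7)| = |(4 5 14 7)(6 15 11 13)| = 4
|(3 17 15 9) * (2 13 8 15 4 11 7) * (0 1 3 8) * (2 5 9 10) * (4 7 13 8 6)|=|(0 1 3 17 7 5 9 6 4 11 13)(2 8 15 10)|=44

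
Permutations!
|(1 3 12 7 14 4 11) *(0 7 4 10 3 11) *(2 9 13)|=|(0 7 14 10 3 12 4)(1 11)(2 9 13)|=42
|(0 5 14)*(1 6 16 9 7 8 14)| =|(0 5 1 6 16 9 7 8 14)| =9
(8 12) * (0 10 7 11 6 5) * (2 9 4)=[10, 1, 9, 3, 2, 0, 5, 11, 12, 4, 7, 6, 8]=(0 10 7 11 6 5)(2 9 4)(8 12)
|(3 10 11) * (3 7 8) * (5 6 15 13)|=20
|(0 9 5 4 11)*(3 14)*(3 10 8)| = |(0 9 5 4 11)(3 14 10 8)| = 20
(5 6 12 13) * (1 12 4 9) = [0, 12, 2, 3, 9, 6, 4, 7, 8, 1, 10, 11, 13, 5] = (1 12 13 5 6 4 9)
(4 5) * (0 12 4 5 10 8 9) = [12, 1, 2, 3, 10, 5, 6, 7, 9, 0, 8, 11, 4] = (0 12 4 10 8 9)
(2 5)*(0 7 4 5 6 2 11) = [7, 1, 6, 3, 5, 11, 2, 4, 8, 9, 10, 0] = (0 7 4 5 11)(2 6)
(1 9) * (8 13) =(1 9)(8 13) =[0, 9, 2, 3, 4, 5, 6, 7, 13, 1, 10, 11, 12, 8]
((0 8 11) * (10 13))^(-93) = ((0 8 11)(10 13))^(-93) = (10 13)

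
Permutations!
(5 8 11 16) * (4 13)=(4 13)(5 8 11 16)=[0, 1, 2, 3, 13, 8, 6, 7, 11, 9, 10, 16, 12, 4, 14, 15, 5]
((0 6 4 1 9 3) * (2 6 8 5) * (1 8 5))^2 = ((0 5 2 6 4 8 1 9 3))^2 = (0 2 4 1 3 5 6 8 9)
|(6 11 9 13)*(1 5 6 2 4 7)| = |(1 5 6 11 9 13 2 4 7)| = 9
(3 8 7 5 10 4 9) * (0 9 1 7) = (0 9 3 8)(1 7 5 10 4) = [9, 7, 2, 8, 1, 10, 6, 5, 0, 3, 4]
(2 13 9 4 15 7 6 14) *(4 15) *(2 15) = (2 13 9)(6 14 15 7) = [0, 1, 13, 3, 4, 5, 14, 6, 8, 2, 10, 11, 12, 9, 15, 7]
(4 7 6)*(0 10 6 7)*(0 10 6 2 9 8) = (0 6 4 10 2 9 8) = [6, 1, 9, 3, 10, 5, 4, 7, 0, 8, 2]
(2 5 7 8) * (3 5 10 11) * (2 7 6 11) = [0, 1, 10, 5, 4, 6, 11, 8, 7, 9, 2, 3] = (2 10)(3 5 6 11)(7 8)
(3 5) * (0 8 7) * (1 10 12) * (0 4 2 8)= (1 10 12)(2 8 7 4)(3 5)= [0, 10, 8, 5, 2, 3, 6, 4, 7, 9, 12, 11, 1]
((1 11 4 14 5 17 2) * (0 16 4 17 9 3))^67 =((0 16 4 14 5 9 3)(1 11 17 2))^67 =(0 5 16 9 4 3 14)(1 2 17 11)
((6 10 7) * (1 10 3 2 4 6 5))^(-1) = (1 5 7 10)(2 3 6 4)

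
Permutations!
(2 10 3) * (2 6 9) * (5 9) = [0, 1, 10, 6, 4, 9, 5, 7, 8, 2, 3] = (2 10 3 6 5 9)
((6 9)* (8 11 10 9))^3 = ((6 8 11 10 9))^3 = (6 10 8 9 11)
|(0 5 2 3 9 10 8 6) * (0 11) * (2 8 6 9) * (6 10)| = 6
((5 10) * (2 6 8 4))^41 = ((2 6 8 4)(5 10))^41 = (2 6 8 4)(5 10)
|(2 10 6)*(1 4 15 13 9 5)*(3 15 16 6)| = 11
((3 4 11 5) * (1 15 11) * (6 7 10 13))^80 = (1 11 3)(4 15 5)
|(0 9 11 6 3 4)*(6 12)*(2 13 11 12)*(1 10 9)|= |(0 1 10 9 12 6 3 4)(2 13 11)|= 24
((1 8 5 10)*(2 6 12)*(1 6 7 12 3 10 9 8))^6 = ((2 7 12)(3 10 6)(5 9 8))^6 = (12)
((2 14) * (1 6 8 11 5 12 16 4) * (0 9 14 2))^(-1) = ((0 9 14)(1 6 8 11 5 12 16 4))^(-1) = (0 14 9)(1 4 16 12 5 11 8 6)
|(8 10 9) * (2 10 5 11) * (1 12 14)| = 6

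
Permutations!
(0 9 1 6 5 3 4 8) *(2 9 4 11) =[4, 6, 9, 11, 8, 3, 5, 7, 0, 1, 10, 2] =(0 4 8)(1 6 5 3 11 2 9)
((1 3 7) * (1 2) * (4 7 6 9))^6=((1 3 6 9 4 7 2))^6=(1 2 7 4 9 6 3)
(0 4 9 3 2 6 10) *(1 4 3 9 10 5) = (0 3 2 6 5 1 4 10) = [3, 4, 6, 2, 10, 1, 5, 7, 8, 9, 0]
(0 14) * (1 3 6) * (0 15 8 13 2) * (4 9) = (0 14 15 8 13 2)(1 3 6)(4 9) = [14, 3, 0, 6, 9, 5, 1, 7, 13, 4, 10, 11, 12, 2, 15, 8]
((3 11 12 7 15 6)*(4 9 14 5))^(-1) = (3 6 15 7 12 11)(4 5 14 9)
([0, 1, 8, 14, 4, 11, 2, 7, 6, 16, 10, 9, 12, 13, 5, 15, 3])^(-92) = (2 8 6)(3 9 5)(11 14 16)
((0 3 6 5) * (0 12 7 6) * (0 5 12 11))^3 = (12)(0 11 5 3) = ((0 3 5 11)(6 12 7))^3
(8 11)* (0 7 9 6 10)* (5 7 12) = (0 12 5 7 9 6 10)(8 11) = [12, 1, 2, 3, 4, 7, 10, 9, 11, 6, 0, 8, 5]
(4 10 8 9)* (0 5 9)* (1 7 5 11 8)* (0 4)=(0 11 8 4 10 1 7 5 9)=[11, 7, 2, 3, 10, 9, 6, 5, 4, 0, 1, 8]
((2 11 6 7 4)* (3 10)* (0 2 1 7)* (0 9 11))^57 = (11)(0 2)(3 10)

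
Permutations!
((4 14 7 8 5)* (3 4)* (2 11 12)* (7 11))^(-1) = (2 12 11 14 4 3 5 8 7) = ((2 7 8 5 3 4 14 11 12))^(-1)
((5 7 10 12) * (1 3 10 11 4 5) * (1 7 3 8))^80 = ((1 8)(3 10 12 7 11 4 5))^80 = (3 7 5 12 4 10 11)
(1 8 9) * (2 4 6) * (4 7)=(1 8 9)(2 7 4 6)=[0, 8, 7, 3, 6, 5, 2, 4, 9, 1]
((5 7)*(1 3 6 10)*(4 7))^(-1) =((1 3 6 10)(4 7 5))^(-1) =(1 10 6 3)(4 5 7)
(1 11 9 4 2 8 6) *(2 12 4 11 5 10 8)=(1 5 10 8 6)(4 12)(9 11)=[0, 5, 2, 3, 12, 10, 1, 7, 6, 11, 8, 9, 4]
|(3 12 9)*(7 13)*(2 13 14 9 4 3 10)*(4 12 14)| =8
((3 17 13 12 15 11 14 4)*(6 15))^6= (3 11 12)(4 15 13)(6 17 14)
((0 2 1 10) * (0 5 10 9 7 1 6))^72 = ((0 2 6)(1 9 7)(5 10))^72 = (10)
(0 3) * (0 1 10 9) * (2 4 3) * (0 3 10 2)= (1 2 4 10 9 3)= [0, 2, 4, 1, 10, 5, 6, 7, 8, 3, 9]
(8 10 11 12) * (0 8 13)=(0 8 10 11 12 13)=[8, 1, 2, 3, 4, 5, 6, 7, 10, 9, 11, 12, 13, 0]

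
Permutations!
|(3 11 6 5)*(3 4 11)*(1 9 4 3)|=|(1 9 4 11 6 5 3)|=7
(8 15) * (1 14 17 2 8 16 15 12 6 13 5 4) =(1 14 17 2 8 12 6 13 5 4)(15 16) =[0, 14, 8, 3, 1, 4, 13, 7, 12, 9, 10, 11, 6, 5, 17, 16, 15, 2]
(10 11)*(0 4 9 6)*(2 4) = (0 2 4 9 6)(10 11) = [2, 1, 4, 3, 9, 5, 0, 7, 8, 6, 11, 10]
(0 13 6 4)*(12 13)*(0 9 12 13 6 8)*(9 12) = (0 13 8)(4 12 6) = [13, 1, 2, 3, 12, 5, 4, 7, 0, 9, 10, 11, 6, 8]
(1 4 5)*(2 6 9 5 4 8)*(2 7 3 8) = [0, 2, 6, 8, 4, 1, 9, 3, 7, 5] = (1 2 6 9 5)(3 8 7)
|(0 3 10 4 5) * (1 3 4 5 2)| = |(0 4 2 1 3 10 5)| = 7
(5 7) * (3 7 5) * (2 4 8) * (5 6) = (2 4 8)(3 7)(5 6) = [0, 1, 4, 7, 8, 6, 5, 3, 2]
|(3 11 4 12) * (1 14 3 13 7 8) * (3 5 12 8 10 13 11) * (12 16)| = |(1 14 5 16 12 11 4 8)(7 10 13)| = 24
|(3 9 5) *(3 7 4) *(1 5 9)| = |(9)(1 5 7 4 3)| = 5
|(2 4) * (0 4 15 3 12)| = 6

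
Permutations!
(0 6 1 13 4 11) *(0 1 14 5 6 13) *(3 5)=[13, 0, 2, 5, 11, 6, 14, 7, 8, 9, 10, 1, 12, 4, 3]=(0 13 4 11 1)(3 5 6 14)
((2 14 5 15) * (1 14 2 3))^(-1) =((1 14 5 15 3))^(-1) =(1 3 15 5 14)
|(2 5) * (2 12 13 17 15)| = |(2 5 12 13 17 15)| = 6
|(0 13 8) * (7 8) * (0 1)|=|(0 13 7 8 1)|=5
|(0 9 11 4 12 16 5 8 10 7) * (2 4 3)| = |(0 9 11 3 2 4 12 16 5 8 10 7)| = 12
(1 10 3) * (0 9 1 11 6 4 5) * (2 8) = (0 9 1 10 3 11 6 4 5)(2 8) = [9, 10, 8, 11, 5, 0, 4, 7, 2, 1, 3, 6]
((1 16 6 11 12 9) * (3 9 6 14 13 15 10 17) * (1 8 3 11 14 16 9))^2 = (1 8)(3 9)(6 13 10 11)(12 14 15 17)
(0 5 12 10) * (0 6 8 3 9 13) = (0 5 12 10 6 8 3 9 13) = [5, 1, 2, 9, 4, 12, 8, 7, 3, 13, 6, 11, 10, 0]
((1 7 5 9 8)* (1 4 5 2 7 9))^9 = (1 5 4 8 9)(2 7)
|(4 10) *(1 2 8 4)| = |(1 2 8 4 10)| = 5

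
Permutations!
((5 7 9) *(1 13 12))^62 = (1 12 13)(5 9 7) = ((1 13 12)(5 7 9))^62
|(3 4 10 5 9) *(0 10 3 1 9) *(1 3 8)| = 15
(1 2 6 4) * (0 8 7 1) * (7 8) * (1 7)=(8)(0 1 2 6 4)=[1, 2, 6, 3, 0, 5, 4, 7, 8]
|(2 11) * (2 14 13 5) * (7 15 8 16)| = |(2 11 14 13 5)(7 15 8 16)| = 20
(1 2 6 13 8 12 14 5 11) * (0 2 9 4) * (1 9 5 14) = (14)(0 2 6 13 8 12 1 5 11 9 4) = [2, 5, 6, 3, 0, 11, 13, 7, 12, 4, 10, 9, 1, 8, 14]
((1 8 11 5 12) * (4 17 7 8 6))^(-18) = ((1 6 4 17 7 8 11 5 12))^(-18) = (17)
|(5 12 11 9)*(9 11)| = |(5 12 9)| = 3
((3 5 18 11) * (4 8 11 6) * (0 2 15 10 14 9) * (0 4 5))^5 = ((0 2 15 10 14 9 4 8 11 3)(5 18 6))^5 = (0 9)(2 4)(3 14)(5 6 18)(8 15)(10 11)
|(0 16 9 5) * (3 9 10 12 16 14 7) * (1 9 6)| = 24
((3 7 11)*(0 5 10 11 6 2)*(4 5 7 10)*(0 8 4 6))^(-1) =(0 7)(2 6 5 4 8)(3 11 10)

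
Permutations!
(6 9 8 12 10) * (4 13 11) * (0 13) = (0 13 11 4)(6 9 8 12 10) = [13, 1, 2, 3, 0, 5, 9, 7, 12, 8, 6, 4, 10, 11]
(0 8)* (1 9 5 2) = (0 8)(1 9 5 2) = [8, 9, 1, 3, 4, 2, 6, 7, 0, 5]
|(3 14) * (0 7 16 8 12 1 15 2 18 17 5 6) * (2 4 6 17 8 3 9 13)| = |(0 7 16 3 14 9 13 2 18 8 12 1 15 4 6)(5 17)| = 30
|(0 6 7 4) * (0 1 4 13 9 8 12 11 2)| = |(0 6 7 13 9 8 12 11 2)(1 4)| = 18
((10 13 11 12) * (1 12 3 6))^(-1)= ((1 12 10 13 11 3 6))^(-1)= (1 6 3 11 13 10 12)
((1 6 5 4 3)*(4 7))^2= ((1 6 5 7 4 3))^2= (1 5 4)(3 6 7)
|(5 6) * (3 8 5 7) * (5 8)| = 4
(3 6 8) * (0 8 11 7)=(0 8 3 6 11 7)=[8, 1, 2, 6, 4, 5, 11, 0, 3, 9, 10, 7]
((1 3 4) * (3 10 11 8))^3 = (1 8)(3 10)(4 11)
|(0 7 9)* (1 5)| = |(0 7 9)(1 5)| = 6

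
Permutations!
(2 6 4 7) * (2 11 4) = [0, 1, 6, 3, 7, 5, 2, 11, 8, 9, 10, 4] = (2 6)(4 7 11)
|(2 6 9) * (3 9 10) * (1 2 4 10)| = |(1 2 6)(3 9 4 10)| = 12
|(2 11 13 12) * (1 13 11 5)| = 5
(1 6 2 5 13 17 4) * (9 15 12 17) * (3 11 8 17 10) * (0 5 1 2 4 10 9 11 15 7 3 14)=(0 5 13 11 8 17 10 14)(1 6 4 2)(3 15 12 9 7)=[5, 6, 1, 15, 2, 13, 4, 3, 17, 7, 14, 8, 9, 11, 0, 12, 16, 10]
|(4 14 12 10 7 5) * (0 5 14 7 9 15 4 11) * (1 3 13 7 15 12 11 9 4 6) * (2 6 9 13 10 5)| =|(0 2 6 1 3 10 4 15 9 12 5 13 7 14 11)| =15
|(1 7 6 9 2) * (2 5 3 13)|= 8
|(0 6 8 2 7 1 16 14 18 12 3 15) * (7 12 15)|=12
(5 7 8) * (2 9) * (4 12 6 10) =(2 9)(4 12 6 10)(5 7 8) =[0, 1, 9, 3, 12, 7, 10, 8, 5, 2, 4, 11, 6]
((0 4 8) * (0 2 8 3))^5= (0 3 4)(2 8)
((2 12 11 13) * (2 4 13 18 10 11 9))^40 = (2 12 9)(10 11 18)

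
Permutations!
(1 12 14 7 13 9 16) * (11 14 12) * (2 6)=(1 11 14 7 13 9 16)(2 6)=[0, 11, 6, 3, 4, 5, 2, 13, 8, 16, 10, 14, 12, 9, 7, 15, 1]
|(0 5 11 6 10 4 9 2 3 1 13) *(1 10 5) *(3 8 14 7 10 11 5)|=21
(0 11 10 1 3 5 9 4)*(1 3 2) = (0 11 10 3 5 9 4)(1 2) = [11, 2, 1, 5, 0, 9, 6, 7, 8, 4, 3, 10]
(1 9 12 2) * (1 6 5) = (1 9 12 2 6 5) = [0, 9, 6, 3, 4, 1, 5, 7, 8, 12, 10, 11, 2]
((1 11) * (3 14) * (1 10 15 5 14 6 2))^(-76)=((1 11 10 15 5 14 3 6 2))^(-76)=(1 14 11 3 10 6 15 2 5)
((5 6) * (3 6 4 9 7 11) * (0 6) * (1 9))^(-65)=((0 6 5 4 1 9 7 11 3))^(-65)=(0 11 9 4 6 3 7 1 5)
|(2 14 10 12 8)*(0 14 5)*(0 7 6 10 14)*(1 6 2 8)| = 12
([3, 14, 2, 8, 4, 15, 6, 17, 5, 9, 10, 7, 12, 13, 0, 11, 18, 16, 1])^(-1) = (0 14 1 18 16 17 7 11 15 5 8 3)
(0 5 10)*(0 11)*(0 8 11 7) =[5, 1, 2, 3, 4, 10, 6, 0, 11, 9, 7, 8] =(0 5 10 7)(8 11)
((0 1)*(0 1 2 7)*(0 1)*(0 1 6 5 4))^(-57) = ((0 2 7 6 5 4))^(-57) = (0 6)(2 5)(4 7)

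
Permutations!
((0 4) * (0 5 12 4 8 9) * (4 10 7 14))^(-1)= ((0 8 9)(4 5 12 10 7 14))^(-1)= (0 9 8)(4 14 7 10 12 5)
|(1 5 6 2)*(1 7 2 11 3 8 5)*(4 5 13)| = |(2 7)(3 8 13 4 5 6 11)| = 14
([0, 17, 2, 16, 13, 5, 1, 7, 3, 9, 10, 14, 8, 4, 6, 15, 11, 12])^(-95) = [0, 3, 2, 6, 13, 5, 8, 7, 14, 9, 10, 17, 11, 4, 12, 15, 1, 16]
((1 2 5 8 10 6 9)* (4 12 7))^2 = (1 5 10 9 2 8 6)(4 7 12)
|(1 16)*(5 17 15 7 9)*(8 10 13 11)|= |(1 16)(5 17 15 7 9)(8 10 13 11)|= 20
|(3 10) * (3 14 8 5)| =5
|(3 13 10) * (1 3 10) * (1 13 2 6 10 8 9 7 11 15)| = |(1 3 2 6 10 8 9 7 11 15)| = 10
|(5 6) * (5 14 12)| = |(5 6 14 12)| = 4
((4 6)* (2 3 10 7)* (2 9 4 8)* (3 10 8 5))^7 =(2 3 6 9 10 8 5 4 7)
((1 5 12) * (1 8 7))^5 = (12) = ((1 5 12 8 7))^5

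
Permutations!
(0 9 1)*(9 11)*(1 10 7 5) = (0 11 9 10 7 5 1) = [11, 0, 2, 3, 4, 1, 6, 5, 8, 10, 7, 9]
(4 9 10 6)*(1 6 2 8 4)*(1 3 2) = [0, 6, 8, 2, 9, 5, 3, 7, 4, 10, 1] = (1 6 3 2 8 4 9 10)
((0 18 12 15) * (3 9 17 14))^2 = (0 12)(3 17)(9 14)(15 18) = ((0 18 12 15)(3 9 17 14))^2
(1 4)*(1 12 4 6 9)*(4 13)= (1 6 9)(4 12 13)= [0, 6, 2, 3, 12, 5, 9, 7, 8, 1, 10, 11, 13, 4]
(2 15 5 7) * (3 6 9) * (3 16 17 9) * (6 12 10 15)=(2 6 3 12 10 15 5 7)(9 16 17)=[0, 1, 6, 12, 4, 7, 3, 2, 8, 16, 15, 11, 10, 13, 14, 5, 17, 9]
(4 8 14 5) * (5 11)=(4 8 14 11 5)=[0, 1, 2, 3, 8, 4, 6, 7, 14, 9, 10, 5, 12, 13, 11]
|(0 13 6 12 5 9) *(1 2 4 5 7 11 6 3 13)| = 12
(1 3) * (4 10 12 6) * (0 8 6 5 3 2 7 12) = [8, 2, 7, 1, 10, 3, 4, 12, 6, 9, 0, 11, 5] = (0 8 6 4 10)(1 2 7 12 5 3)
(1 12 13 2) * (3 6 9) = (1 12 13 2)(3 6 9) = [0, 12, 1, 6, 4, 5, 9, 7, 8, 3, 10, 11, 13, 2]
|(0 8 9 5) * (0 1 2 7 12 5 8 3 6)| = |(0 3 6)(1 2 7 12 5)(8 9)| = 30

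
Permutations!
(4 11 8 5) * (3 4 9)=(3 4 11 8 5 9)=[0, 1, 2, 4, 11, 9, 6, 7, 5, 3, 10, 8]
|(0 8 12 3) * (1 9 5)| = 12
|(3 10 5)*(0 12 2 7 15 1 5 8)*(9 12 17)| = |(0 17 9 12 2 7 15 1 5 3 10 8)| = 12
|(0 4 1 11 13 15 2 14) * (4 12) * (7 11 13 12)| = |(0 7 11 12 4 1 13 15 2 14)| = 10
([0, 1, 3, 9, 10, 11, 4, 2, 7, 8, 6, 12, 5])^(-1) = (2 7 8 9 3)(4 6 10)(5 12 11)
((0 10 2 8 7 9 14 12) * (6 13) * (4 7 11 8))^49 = ((0 10 2 4 7 9 14 12)(6 13)(8 11))^49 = (0 10 2 4 7 9 14 12)(6 13)(8 11)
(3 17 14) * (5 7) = (3 17 14)(5 7) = [0, 1, 2, 17, 4, 7, 6, 5, 8, 9, 10, 11, 12, 13, 3, 15, 16, 14]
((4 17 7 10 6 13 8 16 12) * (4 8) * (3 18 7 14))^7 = ((3 18 7 10 6 13 4 17 14)(8 16 12))^7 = (3 17 13 10 18 14 4 6 7)(8 16 12)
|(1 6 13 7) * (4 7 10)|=6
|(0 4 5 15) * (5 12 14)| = |(0 4 12 14 5 15)| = 6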